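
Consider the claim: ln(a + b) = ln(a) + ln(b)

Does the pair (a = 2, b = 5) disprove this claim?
Substituting a = 2, b = 5:
LHS = ln(2 + 5) = ln(7) ≈ 1.946
RHS = ln(2) + ln(5) ≈ 2.303

Since LHS ≠ RHS, this pair disproves the claim.

Answer: Yes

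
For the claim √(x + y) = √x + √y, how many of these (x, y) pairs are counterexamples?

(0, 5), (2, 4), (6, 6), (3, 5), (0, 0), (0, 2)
3

Testing each pair:
(0, 5): LHS = √(5) ≈ 2.236, RHS = √(5) ≈ 2.236 → satisfies claim
(2, 4): LHS = √(6) ≈ 2.449, RHS = √(2) + 2 ≈ 3.414 → counterexample
(6, 6): LHS = 2·√(3) ≈ 3.464, RHS = 2·√(6) ≈ 4.899 → counterexample
(3, 5): LHS = 2·√(2) ≈ 2.828, RHS = √(3) + √(5) ≈ 3.968 → counterexample
(0, 0): LHS = 0, RHS = 0 → satisfies claim
(0, 2): LHS = √(2) ≈ 1.414, RHS = √(2) ≈ 1.414 → satisfies claim

That makes 3 counterexamples.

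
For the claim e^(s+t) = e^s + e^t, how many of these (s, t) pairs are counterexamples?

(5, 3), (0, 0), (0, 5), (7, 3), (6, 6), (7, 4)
6

Testing each pair:
(5, 3): LHS = e^8 ≈ 2981, RHS = e^3 + e^5 ≈ 168.5 → counterexample
(0, 0): LHS = 1, RHS = 2 → counterexample
(0, 5): LHS = e^5 ≈ 148.4, RHS = 1 + e^5 ≈ 149.4 → counterexample
(7, 3): LHS = e^10 ≈ 22026.5, RHS = e^3 + e^7 ≈ 1117 → counterexample
(6, 6): LHS = e^12 ≈ 162754.8, RHS = 2·e^6 ≈ 806.9 → counterexample
(7, 4): LHS = e^11 ≈ 59874.1, RHS = e^4 + e^7 ≈ 1151 → counterexample

That makes 6 counterexamples.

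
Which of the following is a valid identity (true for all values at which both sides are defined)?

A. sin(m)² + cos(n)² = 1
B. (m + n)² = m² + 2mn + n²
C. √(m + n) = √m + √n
B

A: fails at (4, 6) — LHS = sin(4)² + cos(6)² ≈ 1.495, RHS = 1.
B: holds — e.g. at (1, 5), both sides equal 36.
C: fails at (2, 5) — LHS = √(7) ≈ 2.646, RHS = √(2) + √(5) ≈ 3.65.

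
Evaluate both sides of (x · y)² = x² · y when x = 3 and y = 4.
LHS = (3 · 4)² = 144
RHS = 3² · 4 = 36

LHS ≠ RHS, so the equation does not hold here.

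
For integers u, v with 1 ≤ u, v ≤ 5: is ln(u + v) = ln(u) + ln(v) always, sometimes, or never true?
It holds at (u, v) = (2, 2) (both sides equal ln(4) ≈ 1.386), but fails at (u, v) = (4, 1) (LHS = ln(5) ≈ 1.609, RHS = ln(4) ≈ 1.386).

Answer: Sometimes true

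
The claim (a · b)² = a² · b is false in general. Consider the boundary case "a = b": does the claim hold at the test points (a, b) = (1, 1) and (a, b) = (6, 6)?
At (1, 1): LHS = 1, RHS = 1 → equal
At (6, 6): LHS = 1296 ≠ RHS = 216

Answer: Only at (1, 1)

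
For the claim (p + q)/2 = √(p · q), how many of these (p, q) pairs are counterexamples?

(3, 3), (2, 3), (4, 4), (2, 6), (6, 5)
3

Testing each pair:
(3, 3): LHS = 3, RHS = 3 → satisfies claim
(2, 3): LHS = 5/2, RHS = √(6) ≈ 2.449 → counterexample
(4, 4): LHS = 4, RHS = 4 → satisfies claim
(2, 6): LHS = 4, RHS = 2·√(3) ≈ 3.464 → counterexample
(6, 5): LHS = 11/2, RHS = √(30) ≈ 5.477 → counterexample

That makes 3 counterexamples.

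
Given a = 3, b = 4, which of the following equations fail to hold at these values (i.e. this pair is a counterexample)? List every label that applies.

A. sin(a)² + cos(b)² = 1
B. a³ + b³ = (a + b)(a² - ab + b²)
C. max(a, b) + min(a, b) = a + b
Evaluating each claim at the given values:
A. LHS = sin(3)² + cos(4)² ≈ 0.4472, RHS = 1 → fails here (LHS ≠ RHS)
B. LHS = 91, RHS = 91 → holds here (LHS = RHS)
C. LHS = 7, RHS = 7 → holds here (LHS = RHS)

Answer: A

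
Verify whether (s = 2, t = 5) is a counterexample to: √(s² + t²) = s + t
Substituting s = 2, t = 5:
LHS = √(2² + 5²) = √(29) ≈ 5.385
RHS = 2 + 5 = 7

Since LHS ≠ RHS, this pair disproves the claim.

Answer: Yes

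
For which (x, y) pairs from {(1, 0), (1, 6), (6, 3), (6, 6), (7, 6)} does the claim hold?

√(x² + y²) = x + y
Testing each pair:
(1, 0): LHS = 1, RHS = 1 → holds
(1, 6): LHS = √(37) ≈ 6.083, RHS = 7 → fails
(6, 3): LHS = 3·√(5) ≈ 6.708, RHS = 9 → fails
(6, 6): LHS = 6·√(2) ≈ 8.485, RHS = 12 → fails
(7, 6): LHS = √(85) ≈ 9.22, RHS = 13 → fails

1 of 5 pairs satisfies the claim.

Answer: (1, 0)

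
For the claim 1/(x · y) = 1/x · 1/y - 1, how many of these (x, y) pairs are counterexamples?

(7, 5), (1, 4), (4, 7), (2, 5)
Testing each pair:
(7, 5): LHS = 1/35, RHS = -34/35 → counterexample
(1, 4): LHS = 1/4, RHS = -3/4 → counterexample
(4, 7): LHS = 1/28, RHS = -27/28 → counterexample
(2, 5): LHS = 1/10, RHS = -9/10 → counterexample

That makes 4 counterexamples.

Answer: 4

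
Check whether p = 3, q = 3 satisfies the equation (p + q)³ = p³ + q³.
Substituting p = 3, q = 3:

LHS = (3 + 3)³ = 216
RHS = 3³ + 3³ = 54

LHS ≠ RHS, so the equation does not hold at this point.

Answer: Fails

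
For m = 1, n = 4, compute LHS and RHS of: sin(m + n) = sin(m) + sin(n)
LHS = sin(1 + 4) = sin(5) ≈ -0.9589
RHS = sin(1) + sin(4) ≈ 0.08467

LHS ≠ RHS (they differ by about 1.044), so the equation does not hold here.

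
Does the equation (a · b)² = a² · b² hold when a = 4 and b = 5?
Substituting a = 4, b = 5:

LHS = (4 · 5)² = 400
RHS = 4² · 5² = 400

LHS = RHS, so the equation holds at this point.

Answer: Holds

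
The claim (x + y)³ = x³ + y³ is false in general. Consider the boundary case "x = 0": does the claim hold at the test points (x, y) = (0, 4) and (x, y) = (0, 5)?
At (0, 4): LHS = 64, RHS = 64 → equal
At (0, 5): LHS = 125, RHS = 125 → equal

So the claim does hold at both of these boundary points, even though it is not an identity.

Answer: Yes, holds at both test points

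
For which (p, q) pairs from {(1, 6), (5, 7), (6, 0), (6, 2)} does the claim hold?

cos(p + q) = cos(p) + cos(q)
None

Testing each pair:
(1, 6): LHS = cos(7) ≈ 0.7539, RHS = cos(1) + cos(6) ≈ 1.5 → fails
(5, 7): LHS = cos(12) ≈ 0.8439, RHS = cos(5) + cos(7) ≈ 1.038 → fails
(6, 0): LHS = cos(6) ≈ 0.9602, RHS = cos(6) + 1 ≈ 1.96 → fails
(6, 2): LHS = cos(8) ≈ -0.1455, RHS = cos(2) + cos(6) ≈ 0.544 → fails

No pair satisfies the claim.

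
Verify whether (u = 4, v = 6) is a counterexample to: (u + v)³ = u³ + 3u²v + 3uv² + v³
No

Substituting u = 4, v = 6:
LHS = (4 + 6)³ = 1000
RHS = 4³ + 3·4²·6 + 3·4·6² + 6³ = 1000

The sides agree, so this pair does not disprove the claim.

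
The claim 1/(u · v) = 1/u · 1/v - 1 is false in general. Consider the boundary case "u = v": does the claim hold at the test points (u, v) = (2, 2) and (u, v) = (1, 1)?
No, fails at both test points

At (2, 2): LHS = 1/4 ≠ RHS = -3/4
At (1, 1): LHS = 1 ≠ RHS = 0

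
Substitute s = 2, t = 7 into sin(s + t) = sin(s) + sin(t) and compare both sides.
LHS = sin(2 + 7) = sin(9) ≈ 0.4121
RHS = sin(2) + sin(7) ≈ 1.566

LHS ≠ RHS (they differ by about 1.154), so the equation does not hold here.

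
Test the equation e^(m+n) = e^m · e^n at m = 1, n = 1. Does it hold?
Substituting m = 1, n = 1:

LHS = e^(1+1) = e^2 ≈ 7.389
RHS = e^1 · e^1 = e^2 ≈ 7.389

LHS = RHS, so the equation holds at this point.

Answer: Holds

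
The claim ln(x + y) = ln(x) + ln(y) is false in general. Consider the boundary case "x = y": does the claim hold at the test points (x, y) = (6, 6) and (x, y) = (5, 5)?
At (6, 6): LHS = ln(12) ≈ 2.485 ≠ RHS = 2·ln(6) ≈ 3.584
At (5, 5): LHS = ln(10) ≈ 2.303 ≠ RHS = 2·ln(5) ≈ 3.219

Answer: No, fails at both test points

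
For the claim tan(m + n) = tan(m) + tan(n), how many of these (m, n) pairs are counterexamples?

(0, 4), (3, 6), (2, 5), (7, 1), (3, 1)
Testing each pair:
(0, 4): LHS = tan(4) ≈ 1.158, RHS = tan(4) ≈ 1.158 → satisfies claim
(3, 6): LHS = tan(9) ≈ -0.4523, RHS = tan(6) + tan(3) ≈ -0.4336 → counterexample
(2, 5): LHS = tan(7) ≈ 0.8714, RHS = tan(5) + tan(2) ≈ -5.566 → counterexample
(7, 1): LHS = tan(8) ≈ -6.8, RHS = tan(7) + tan(1) ≈ 2.429 → counterexample
(3, 1): LHS = tan(4) ≈ 1.158, RHS = tan(3) + tan(1) ≈ 1.415 → counterexample

That makes 4 counterexamples.

Answer: 4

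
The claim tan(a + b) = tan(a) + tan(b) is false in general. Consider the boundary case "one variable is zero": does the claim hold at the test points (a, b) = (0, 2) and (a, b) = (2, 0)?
Yes, holds at both test points

At (0, 2): LHS = tan(2) ≈ -2.185, RHS = tan(2) ≈ -2.185 → equal
At (2, 0): LHS = tan(2) ≈ -2.185, RHS = tan(2) ≈ -2.185 → equal

So the claim does hold at both of these boundary points, even though it is not an identity.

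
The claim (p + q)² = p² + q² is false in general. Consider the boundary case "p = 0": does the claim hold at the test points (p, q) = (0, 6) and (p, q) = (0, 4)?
Yes, holds at both test points

At (0, 6): LHS = 36, RHS = 36 → equal
At (0, 4): LHS = 16, RHS = 16 → equal

So the claim does hold at both of these boundary points, even though it is not an identity.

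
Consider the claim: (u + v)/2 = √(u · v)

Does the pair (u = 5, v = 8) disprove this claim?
Substituting u = 5, v = 8:
LHS = (5 + 8)/2 = 13/2
RHS = √(5 · 8) = 2·√(10) ≈ 6.325

Since LHS ≠ RHS, this pair disproves the claim.

Answer: Yes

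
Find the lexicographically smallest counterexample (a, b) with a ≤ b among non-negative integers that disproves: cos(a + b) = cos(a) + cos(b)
Substituting (0, 0) into the claim:
LHS = cos(0 + 0) = 1
RHS = cos(0) + cos(0) = 2

Since LHS ≠ RHS, this pair disproves the claim, and no lexicographically smaller pair (a ≤ b, non-negative integers) does.

For instance (1, 7) is also a counterexample (LHS = cos(8) ≈ -0.1455, RHS = cos(1) + cos(7) ≈ 1.294), but it's lexicographically larger.

Answer: (a, b) = (0, 0)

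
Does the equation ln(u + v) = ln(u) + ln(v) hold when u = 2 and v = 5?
Fails

Substituting u = 2, v = 5:

LHS = ln(2 + 5) = ln(7) ≈ 1.946
RHS = ln(2) + ln(5) ≈ 2.303

LHS ≠ RHS, so the equation does not hold at this point.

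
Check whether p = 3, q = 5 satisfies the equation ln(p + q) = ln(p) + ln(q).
Fails

Substituting p = 3, q = 5:

LHS = ln(3 + 5) = ln(8) ≈ 2.079
RHS = ln(3) + ln(5) ≈ 2.708

LHS ≠ RHS, so the equation does not hold at this point.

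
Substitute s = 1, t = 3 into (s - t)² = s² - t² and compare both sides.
LHS = (1 - 3)² = 4
RHS = 1² - 3² = -8

LHS ≠ RHS, so the equation does not hold here.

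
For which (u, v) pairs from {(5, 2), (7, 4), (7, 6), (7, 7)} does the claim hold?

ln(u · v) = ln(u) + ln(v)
All pairs

Testing each pair:
(5, 2): LHS = ln(10) ≈ 2.303, RHS = ln(2) + ln(5) ≈ 2.303 → holds
(7, 4): LHS = ln(28) ≈ 3.332, RHS = ln(4) + ln(7) ≈ 3.332 → holds
(7, 6): LHS = ln(42) ≈ 3.738, RHS = ln(6) + ln(7) ≈ 3.738 → holds
(7, 7): LHS = ln(49) ≈ 3.892, RHS = 2·ln(7) ≈ 3.892 → holds

Every pair satisfies the claim.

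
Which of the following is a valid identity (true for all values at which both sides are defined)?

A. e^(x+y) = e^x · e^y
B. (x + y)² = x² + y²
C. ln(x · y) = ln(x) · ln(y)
A: holds — e.g. at (1, 5), both sides equal e^6 ≈ 403.4.
B: fails at (3, 4) — LHS = 49, RHS = 25.
C: fails at (4, 5) — LHS = ln(20) ≈ 2.996, RHS = ln(4)·ln(5) ≈ 2.231.

Answer: A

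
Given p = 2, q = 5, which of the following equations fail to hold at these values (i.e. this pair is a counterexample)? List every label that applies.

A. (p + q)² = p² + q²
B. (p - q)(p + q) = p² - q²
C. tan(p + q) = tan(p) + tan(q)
A, C

Evaluating each claim at the given values:
A. LHS = 49, RHS = 29 → fails here (LHS ≠ RHS)
B. LHS = -21, RHS = -21 → holds here (LHS = RHS)
C. LHS = tan(7) ≈ 0.8714, RHS = tan(5) + tan(2) ≈ -5.566 → fails here (LHS ≠ RHS)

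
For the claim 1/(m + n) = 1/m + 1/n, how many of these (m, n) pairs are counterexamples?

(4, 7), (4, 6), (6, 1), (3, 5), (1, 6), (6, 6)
6

Testing each pair:
(4, 7): LHS = 1/11, RHS = 11/28 → counterexample
(4, 6): LHS = 1/10, RHS = 5/12 → counterexample
(6, 1): LHS = 1/7, RHS = 7/6 → counterexample
(3, 5): LHS = 1/8, RHS = 8/15 → counterexample
(1, 6): LHS = 1/7, RHS = 7/6 → counterexample
(6, 6): LHS = 1/12, RHS = 1/3 → counterexample

That makes 6 counterexamples.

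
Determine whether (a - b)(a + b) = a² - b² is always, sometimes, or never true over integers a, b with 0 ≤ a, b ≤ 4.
The identity holds for every pair in the range. For instance at (a, b) = (2, 3): both sides equal -5.

Answer: Always true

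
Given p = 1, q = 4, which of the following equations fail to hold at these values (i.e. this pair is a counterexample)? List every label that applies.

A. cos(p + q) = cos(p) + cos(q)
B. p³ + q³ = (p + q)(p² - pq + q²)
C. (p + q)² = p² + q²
A, C

Evaluating each claim at the given values:
A. LHS = cos(5) ≈ 0.2837, RHS = cos(4) + cos(1) ≈ -0.1133 → fails here (LHS ≠ RHS)
B. LHS = 65, RHS = 65 → holds here (LHS = RHS)
C. LHS = 25, RHS = 17 → fails here (LHS ≠ RHS)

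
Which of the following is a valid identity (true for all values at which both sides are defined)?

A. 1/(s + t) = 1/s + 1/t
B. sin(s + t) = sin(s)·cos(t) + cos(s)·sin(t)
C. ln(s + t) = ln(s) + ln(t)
B

A: fails at (3, 7) — LHS = 1/10, RHS = 10/21.
B: holds — e.g. at (3, 4), both sides equal sin(7) ≈ 0.657.
C: fails at (3, 5) — LHS = ln(8) ≈ 2.079, RHS = ln(3) + ln(5) ≈ 2.708.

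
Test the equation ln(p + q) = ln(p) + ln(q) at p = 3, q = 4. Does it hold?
Substituting p = 3, q = 4:

LHS = ln(3 + 4) = ln(7) ≈ 1.946
RHS = ln(3) + ln(4) ≈ 2.485

LHS ≠ RHS, so the equation does not hold at this point.

Answer: Fails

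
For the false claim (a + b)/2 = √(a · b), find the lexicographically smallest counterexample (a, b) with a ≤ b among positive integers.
At (1, 1): both sides equal 1, so it holds there.

Substituting (1, 2) into the claim:
LHS = (1 + 2)/2 = 3/2
RHS = √(1 · 2) = √(2) ≈ 1.414

Since LHS ≠ RHS, this pair disproves the claim, and no lexicographically smaller pair (a ≤ b, positive integers) does.

For instance (3, 8) is also a counterexample (LHS = 11/2, RHS = 2·√(6) ≈ 4.899), but it's lexicographically larger.

Answer: (a, b) = (1, 2)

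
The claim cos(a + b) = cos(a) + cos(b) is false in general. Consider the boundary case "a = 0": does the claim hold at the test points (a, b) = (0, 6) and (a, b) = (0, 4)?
No, fails at both test points

At (0, 6): LHS = cos(6) ≈ 0.9602 ≠ RHS = cos(6) + 1 ≈ 1.96
At (0, 4): LHS = cos(4) ≈ -0.6536 ≠ RHS = cos(4) + 1 ≈ 0.3464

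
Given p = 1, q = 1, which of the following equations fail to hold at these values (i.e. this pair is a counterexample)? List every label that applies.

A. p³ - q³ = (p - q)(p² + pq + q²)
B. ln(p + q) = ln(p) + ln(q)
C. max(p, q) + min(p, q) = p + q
B

Evaluating each claim at the given values:
A. LHS = 0, RHS = 0 → holds here (LHS = RHS)
B. LHS = ln(2) ≈ 0.6931, RHS = 0 → fails here (LHS ≠ RHS)
C. LHS = 2, RHS = 2 → holds here (LHS = RHS)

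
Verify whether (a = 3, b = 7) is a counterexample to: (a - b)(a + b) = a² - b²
Substituting a = 3, b = 7:
LHS = (3 - 7)(3 + 7) = -40
RHS = 3² - 7² = -40

The sides agree, so this pair does not disprove the claim.

Answer: No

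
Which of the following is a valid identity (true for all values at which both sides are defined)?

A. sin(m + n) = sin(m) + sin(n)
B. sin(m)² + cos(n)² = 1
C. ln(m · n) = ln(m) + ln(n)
C

A: fails at (2, 5) — LHS = sin(7) ≈ 0.657, RHS = sin(5) + sin(2) ≈ -0.04963.
B: fails at (4, 6) — LHS = sin(4)² + cos(6)² ≈ 1.495, RHS = 1.
C: holds — e.g. at (1, 3), both sides equal ln(3) ≈ 1.099.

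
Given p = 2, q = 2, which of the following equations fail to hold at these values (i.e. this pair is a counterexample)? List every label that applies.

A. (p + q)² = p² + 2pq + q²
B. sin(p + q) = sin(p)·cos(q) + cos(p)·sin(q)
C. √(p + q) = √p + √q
Evaluating each claim at the given values:
A. LHS = 16, RHS = 16 → holds here (LHS = RHS)
B. LHS = sin(4) ≈ -0.7568, RHS = 2·sin(2)·cos(2) ≈ -0.7568 → holds here (LHS = RHS)
C. LHS = 2, RHS = 2·√(2) ≈ 2.828 → fails here (LHS ≠ RHS)

Answer: C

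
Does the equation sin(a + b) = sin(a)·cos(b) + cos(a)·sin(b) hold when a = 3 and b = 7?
Substituting a = 3, b = 7:

LHS = sin(3 + 7) = sin(10) ≈ -0.544
RHS = sin(3)·cos(7) + cos(3)·sin(7) = sin(7)·cos(3) + sin(3)·cos(7) ≈ -0.544

LHS = RHS, so the equation holds at this point.

Answer: Holds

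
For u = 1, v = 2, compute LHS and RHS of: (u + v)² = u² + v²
LHS = (1 + 2)² = 9
RHS = 1² + 2² = 5

LHS ≠ RHS, so the equation does not hold here.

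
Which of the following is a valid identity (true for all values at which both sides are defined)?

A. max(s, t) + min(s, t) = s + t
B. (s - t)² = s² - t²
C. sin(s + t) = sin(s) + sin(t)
A: holds — e.g. at (5, 8), both sides equal 13.
B: fails at (4, 6) — LHS = 4, RHS = -20.
C: fails at (2, 2) — LHS = sin(4) ≈ -0.7568, RHS = 2·sin(2) ≈ 1.819.

Answer: A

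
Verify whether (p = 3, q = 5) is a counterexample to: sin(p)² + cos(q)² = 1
Yes

Substituting p = 3, q = 5:
LHS = sin(3)² + cos(5)² ≈ 0.1004
RHS = 1

Since LHS ≠ RHS, this pair disproves the claim.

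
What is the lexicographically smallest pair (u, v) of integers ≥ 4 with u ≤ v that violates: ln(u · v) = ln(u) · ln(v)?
Substituting (4, 4) into the claim:
LHS = ln(4 · 4) = ln(16) ≈ 2.773
RHS = ln(4) · ln(4) = ln(4)² ≈ 1.922

Since LHS ≠ RHS, this pair disproves the claim, and no lexicographically smaller pair (u ≤ v, integers ≥ 4) does.

For instance (6, 9) is also a counterexample (LHS = ln(54) ≈ 3.989, RHS = ln(6)·ln(9) ≈ 3.937), but it's lexicographically larger.

Answer: (u, v) = (4, 4)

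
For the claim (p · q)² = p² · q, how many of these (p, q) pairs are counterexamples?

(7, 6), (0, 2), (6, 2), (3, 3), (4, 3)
4

Testing each pair:
(7, 6): LHS = 1764, RHS = 294 → counterexample
(0, 2): LHS = 0, RHS = 0 → satisfies claim
(6, 2): LHS = 144, RHS = 72 → counterexample
(3, 3): LHS = 81, RHS = 27 → counterexample
(4, 3): LHS = 144, RHS = 48 → counterexample

That makes 4 counterexamples.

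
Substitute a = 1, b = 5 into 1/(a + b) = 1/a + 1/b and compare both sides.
LHS = 1/(1 + 5) = 1/6
RHS = 1/1 + 1/5 = 6/5

LHS ≠ RHS, so the equation does not hold here.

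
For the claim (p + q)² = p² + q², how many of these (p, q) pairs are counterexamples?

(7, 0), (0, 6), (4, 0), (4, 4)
Testing each pair:
(7, 0): LHS = 49, RHS = 49 → satisfies claim
(0, 6): LHS = 36, RHS = 36 → satisfies claim
(4, 0): LHS = 16, RHS = 16 → satisfies claim
(4, 4): LHS = 64, RHS = 32 → counterexample

That makes 1 counterexample.

Answer: 1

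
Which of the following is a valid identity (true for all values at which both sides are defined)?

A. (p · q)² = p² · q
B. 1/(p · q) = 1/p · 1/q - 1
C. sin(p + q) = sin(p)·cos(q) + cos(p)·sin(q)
C

A: fails at (6, 7) — LHS = 1764, RHS = 252.
B: fails at (2, 3) — LHS = 1/6, RHS = -5/6.
C: holds — e.g. at (2, 3), both sides equal sin(5) ≈ -0.9589.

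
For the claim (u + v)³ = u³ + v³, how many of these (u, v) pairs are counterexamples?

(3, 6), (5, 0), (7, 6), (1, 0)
Testing each pair:
(3, 6): LHS = 729, RHS = 243 → counterexample
(5, 0): LHS = 125, RHS = 125 → satisfies claim
(7, 6): LHS = 2197, RHS = 559 → counterexample
(1, 0): LHS = 1, RHS = 1 → satisfies claim

That makes 2 counterexamples.

Answer: 2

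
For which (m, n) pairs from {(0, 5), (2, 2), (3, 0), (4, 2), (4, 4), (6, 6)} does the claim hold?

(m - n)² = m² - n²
(2, 2), (3, 0), (4, 4), (6, 6)

Testing each pair:
(0, 5): LHS = 25, RHS = -25 → fails
(2, 2): LHS = 0, RHS = 0 → holds
(3, 0): LHS = 9, RHS = 9 → holds
(4, 2): LHS = 4, RHS = 12 → fails
(4, 4): LHS = 0, RHS = 0 → holds
(6, 6): LHS = 0, RHS = 0 → holds

4 of 6 pairs satisfy the claim.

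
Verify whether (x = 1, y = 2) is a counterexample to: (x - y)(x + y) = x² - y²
Substituting x = 1, y = 2:
LHS = (1 - 2)(1 + 2) = -3
RHS = 1² - 2² = -3

The sides agree, so this pair does not disprove the claim.

Answer: No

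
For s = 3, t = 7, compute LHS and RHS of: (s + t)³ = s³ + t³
LHS = (3 + 7)³ = 1000
RHS = 3³ + 7³ = 370

LHS ≠ RHS, so the equation does not hold here.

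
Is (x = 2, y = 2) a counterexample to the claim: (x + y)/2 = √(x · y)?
Substituting x = 2, y = 2:
LHS = (2 + 2)/2 = 2
RHS = √(2 · 2) = 2

The sides agree, so this pair does not disprove the claim.

Answer: No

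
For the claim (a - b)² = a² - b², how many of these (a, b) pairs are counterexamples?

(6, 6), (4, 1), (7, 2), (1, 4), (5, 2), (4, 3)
5

Testing each pair:
(6, 6): LHS = 0, RHS = 0 → satisfies claim
(4, 1): LHS = 9, RHS = 15 → counterexample
(7, 2): LHS = 25, RHS = 45 → counterexample
(1, 4): LHS = 9, RHS = -15 → counterexample
(5, 2): LHS = 9, RHS = 21 → counterexample
(4, 3): LHS = 1, RHS = 7 → counterexample

That makes 5 counterexamples.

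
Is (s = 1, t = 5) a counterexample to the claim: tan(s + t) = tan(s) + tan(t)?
Substituting s = 1, t = 5:
LHS = tan(1 + 5) = tan(6) ≈ -0.291
RHS = tan(1) + tan(5) ≈ -1.823

Since LHS ≠ RHS, this pair disproves the claim.

Answer: Yes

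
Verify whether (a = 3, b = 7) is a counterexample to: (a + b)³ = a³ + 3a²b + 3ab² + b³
Substituting a = 3, b = 7:
LHS = (3 + 7)³ = 1000
RHS = 3³ + 3·3²·7 + 3·3·7² + 7³ = 1000

The sides agree, so this pair does not disprove the claim.

Answer: No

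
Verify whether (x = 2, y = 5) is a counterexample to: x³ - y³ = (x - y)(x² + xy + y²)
No

Substituting x = 2, y = 5:
LHS = 2³ - 5³ = -117
RHS = (2 - 5)(2² + 2·5 + 5²) = -117

The sides agree, so this pair does not disprove the claim.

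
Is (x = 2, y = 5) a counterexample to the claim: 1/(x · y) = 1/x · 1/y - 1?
Substituting x = 2, y = 5:
LHS = 1/(2 · 5) = 1/10
RHS = 1/2 · 1/5 - 1 = -9/10

Since LHS ≠ RHS, this pair disproves the claim.

Answer: Yes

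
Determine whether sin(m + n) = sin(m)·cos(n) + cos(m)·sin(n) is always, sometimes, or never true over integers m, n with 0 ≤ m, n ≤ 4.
Always true

The identity holds for every pair in the range. For instance at (m, n) = (2, 0): both sides equal sin(2) ≈ 0.9093.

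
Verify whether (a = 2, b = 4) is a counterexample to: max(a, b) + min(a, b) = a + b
Substituting a = 2, b = 4:
LHS = max(2, 4) + min(2, 4) = 6
RHS = 2 + 4 = 6

The sides agree, so this pair does not disprove the claim.

Answer: No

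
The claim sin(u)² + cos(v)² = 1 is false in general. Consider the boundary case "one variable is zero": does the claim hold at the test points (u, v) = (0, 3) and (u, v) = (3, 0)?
No, fails at both test points

At (0, 3): LHS = cos(3)² ≈ 0.9801 ≠ RHS = 1
At (3, 0): LHS = sin(3)² + 1 ≈ 1.02 ≠ RHS = 1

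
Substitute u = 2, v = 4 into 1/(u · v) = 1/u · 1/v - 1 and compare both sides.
LHS = 1/(2 · 4) = 1/8
RHS = 1/2 · 1/4 - 1 = -7/8

LHS ≠ RHS, so the equation does not hold here.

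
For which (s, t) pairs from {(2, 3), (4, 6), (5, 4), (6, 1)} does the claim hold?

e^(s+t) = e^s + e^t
Testing each pair:
(2, 3): LHS = e^5 ≈ 148.4, RHS = e^2 + e^3 ≈ 27.47 → fails
(4, 6): LHS = e^10 ≈ 22026.5, RHS = e^4 + e^6 ≈ 458 → fails
(5, 4): LHS = e^9 ≈ 8103, RHS = e^4 + e^5 ≈ 203 → fails
(6, 1): LHS = e^7 ≈ 1097, RHS = e + e^6 ≈ 406.1 → fails

No pair satisfies the claim.

Answer: None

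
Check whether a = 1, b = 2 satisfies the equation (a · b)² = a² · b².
Holds

Substituting a = 1, b = 2:

LHS = (1 · 2)² = 4
RHS = 1² · 2² = 4

LHS = RHS, so the equation holds at this point.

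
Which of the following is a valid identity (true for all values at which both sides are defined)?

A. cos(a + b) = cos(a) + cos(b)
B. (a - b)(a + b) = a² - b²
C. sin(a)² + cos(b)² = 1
A: fails at (2, 5) — LHS = cos(7) ≈ 0.7539, RHS = cos(2) + cos(5) ≈ -0.1325.
B: holds — e.g. at (4, 5), both sides equal -9.
C: fails at (4, 6) — LHS = sin(4)² + cos(6)² ≈ 1.495, RHS = 1.

Answer: B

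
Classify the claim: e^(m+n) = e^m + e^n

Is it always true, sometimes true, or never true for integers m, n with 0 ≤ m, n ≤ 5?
The claim fails for every pair in the range. For instance at (m, n) = (5, 5): LHS = e^10 ≈ 22026.5, RHS = 2·e^5 ≈ 296.8.

Answer: Never true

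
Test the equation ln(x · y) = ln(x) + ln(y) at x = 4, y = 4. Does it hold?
Substituting x = 4, y = 4:

LHS = ln(4 · 4) = ln(16) ≈ 2.773
RHS = ln(4) + ln(4) = 2·ln(4) ≈ 2.773

LHS = RHS, so the equation holds at this point.

Answer: Holds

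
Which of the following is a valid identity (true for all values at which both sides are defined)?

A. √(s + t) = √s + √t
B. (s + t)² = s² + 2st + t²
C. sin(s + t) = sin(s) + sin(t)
A: fails at (3, 4) — LHS = √(7) ≈ 2.646, RHS = √(3) + 2 ≈ 3.732.
B: holds — e.g. at (1, 1), both sides equal 4.
C: fails at (5, 8) — LHS = sin(13) ≈ 0.4202, RHS = sin(5) + sin(8) ≈ 0.03043.

Answer: B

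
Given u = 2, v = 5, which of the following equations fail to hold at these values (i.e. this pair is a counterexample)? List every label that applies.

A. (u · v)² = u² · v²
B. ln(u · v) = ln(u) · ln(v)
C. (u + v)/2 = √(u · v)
B, C

Evaluating each claim at the given values:
A. LHS = 100, RHS = 100 → holds here (LHS = RHS)
B. LHS = ln(10) ≈ 2.303, RHS = ln(2)·ln(5) ≈ 1.116 → fails here (LHS ≠ RHS)
C. LHS = 7/2, RHS = √(10) ≈ 3.162 → fails here (LHS ≠ RHS)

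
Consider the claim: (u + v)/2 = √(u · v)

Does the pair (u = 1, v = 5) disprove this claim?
Yes

Substituting u = 1, v = 5:
LHS = (1 + 5)/2 = 3
RHS = √(1 · 5) = √(5) ≈ 2.236

Since LHS ≠ RHS, this pair disproves the claim.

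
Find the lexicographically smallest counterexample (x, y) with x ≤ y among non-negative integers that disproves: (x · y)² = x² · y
Substituting (1, 2) into the claim:
LHS = (1 · 2)² = 4
RHS = 1² · 2 = 2

Since LHS ≠ RHS, this pair disproves the claim, and no lexicographically smaller pair (x ≤ y, non-negative integers) does.

For instance (6, 6) is also a counterexample (LHS = 1296, RHS = 216), but it's lexicographically larger.

Answer: (x, y) = (1, 2)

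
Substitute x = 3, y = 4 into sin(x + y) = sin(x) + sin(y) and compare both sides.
LHS = sin(3 + 4) = sin(7) ≈ 0.657
RHS = sin(3) + sin(4) ≈ -0.6157

LHS ≠ RHS (they differ by about 1.273), so the equation does not hold here.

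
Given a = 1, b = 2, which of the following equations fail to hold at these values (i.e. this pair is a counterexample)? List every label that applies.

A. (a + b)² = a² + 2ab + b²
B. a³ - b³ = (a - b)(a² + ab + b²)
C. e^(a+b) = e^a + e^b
C

Evaluating each claim at the given values:
A. LHS = 9, RHS = 9 → holds here (LHS = RHS)
B. LHS = -7, RHS = -7 → holds here (LHS = RHS)
C. LHS = e^3 ≈ 20.09, RHS = e + e^2 ≈ 10.11 → fails here (LHS ≠ RHS)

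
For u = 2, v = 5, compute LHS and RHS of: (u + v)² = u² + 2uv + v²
LHS = (2 + 5)² = 49
RHS = 2² + 2·2·5 + 5² = 49

LHS = RHS: the two sides agree.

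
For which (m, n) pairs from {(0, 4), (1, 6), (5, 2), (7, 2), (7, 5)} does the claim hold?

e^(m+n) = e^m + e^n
Testing each pair:
(0, 4): LHS = e^4 ≈ 54.6, RHS = 1 + e^4 ≈ 55.6 → fails
(1, 6): LHS = e^7 ≈ 1097, RHS = e + e^6 ≈ 406.1 → fails
(5, 2): LHS = e^7 ≈ 1097, RHS = e^2 + e^5 ≈ 155.8 → fails
(7, 2): LHS = e^9 ≈ 8103, RHS = e^2 + e^7 ≈ 1104 → fails
(7, 5): LHS = e^12 ≈ 162754.8, RHS = e^5 + e^7 ≈ 1245 → fails

No pair satisfies the claim.

Answer: None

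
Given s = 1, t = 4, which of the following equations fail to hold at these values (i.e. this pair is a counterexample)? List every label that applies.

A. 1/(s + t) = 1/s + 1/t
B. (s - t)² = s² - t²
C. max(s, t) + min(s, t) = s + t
A, B

Evaluating each claim at the given values:
A. LHS = 1/5, RHS = 5/4 → fails here (LHS ≠ RHS)
B. LHS = 9, RHS = -15 → fails here (LHS ≠ RHS)
C. LHS = 5, RHS = 5 → holds here (LHS = RHS)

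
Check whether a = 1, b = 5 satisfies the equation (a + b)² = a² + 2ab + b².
Substituting a = 1, b = 5:

LHS = (1 + 5)² = 36
RHS = 1² + 2·1·5 + 5² = 36

LHS = RHS, so the equation holds at this point.

Answer: Holds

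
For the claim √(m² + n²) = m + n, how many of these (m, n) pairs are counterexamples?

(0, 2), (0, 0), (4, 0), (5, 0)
0

Testing each pair:
(0, 2): LHS = 2, RHS = 2 → satisfies claim
(0, 0): LHS = 0, RHS = 0 → satisfies claim
(4, 0): LHS = 4, RHS = 4 → satisfies claim
(5, 0): LHS = 5, RHS = 5 → satisfies claim

That makes 0 counterexamples.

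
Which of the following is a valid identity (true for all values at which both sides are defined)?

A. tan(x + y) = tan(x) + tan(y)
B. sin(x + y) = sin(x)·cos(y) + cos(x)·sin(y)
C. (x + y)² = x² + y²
A: fails at (1, 5) — LHS = tan(6) ≈ -0.291, RHS = tan(5) + tan(1) ≈ -1.823.
B: holds — e.g. at (3, 5), both sides equal sin(8) ≈ 0.9894.
C: fails at (1, 3) — LHS = 16, RHS = 10.

Answer: B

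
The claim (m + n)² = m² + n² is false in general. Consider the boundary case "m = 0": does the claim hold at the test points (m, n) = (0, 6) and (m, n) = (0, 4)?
At (0, 6): LHS = 36, RHS = 36 → equal
At (0, 4): LHS = 16, RHS = 16 → equal

So the claim does hold at both of these boundary points, even though it is not an identity.

Answer: Yes, holds at both test points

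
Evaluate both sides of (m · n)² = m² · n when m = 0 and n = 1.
LHS = (0 · 1)² = 0
RHS = 0² · 1 = 0

LHS = RHS: the two sides agree.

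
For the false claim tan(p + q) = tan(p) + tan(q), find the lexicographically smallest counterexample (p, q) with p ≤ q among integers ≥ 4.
Substituting (4, 4) into the claim:
LHS = tan(4 + 4) = tan(8) ≈ -6.8
RHS = tan(4) + tan(4) = 2·tan(4) ≈ 2.316

Since LHS ≠ RHS, this pair disproves the claim, and no lexicographically smaller pair (p ≤ q, integers ≥ 4) does.

For instance (7, 7) is also a counterexample (LHS = tan(14) ≈ 7.245, RHS = 2·tan(7) ≈ 1.743), but it's lexicographically larger.

Answer: (p, q) = (4, 4)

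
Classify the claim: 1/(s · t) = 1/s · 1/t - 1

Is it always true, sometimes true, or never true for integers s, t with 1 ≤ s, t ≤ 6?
Never true

The claim fails for every pair in the range. For instance at (s, t) = (2, 4): LHS = 1/8, RHS = -7/8.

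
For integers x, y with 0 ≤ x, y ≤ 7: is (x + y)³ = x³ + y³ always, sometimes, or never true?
Sometimes true

It holds at (x, y) = (0, 0) (both sides equal 0), but fails at (x, y) = (6, 2) (LHS = 512, RHS = 224).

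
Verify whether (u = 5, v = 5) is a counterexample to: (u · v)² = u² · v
Substituting u = 5, v = 5:
LHS = (5 · 5)² = 625
RHS = 5² · 5 = 125

Since LHS ≠ RHS, this pair disproves the claim.

Answer: Yes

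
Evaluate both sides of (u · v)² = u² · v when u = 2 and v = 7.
LHS = (2 · 7)² = 196
RHS = 2² · 7 = 28

LHS ≠ RHS, so the equation does not hold here.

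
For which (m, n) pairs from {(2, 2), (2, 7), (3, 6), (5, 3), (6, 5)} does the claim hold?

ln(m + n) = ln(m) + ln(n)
Testing each pair:
(2, 2): LHS = ln(4) ≈ 1.386, RHS = 2·ln(2) ≈ 1.386 → holds
(2, 7): LHS = ln(9) ≈ 2.197, RHS = ln(2) + ln(7) ≈ 2.639 → fails
(3, 6): LHS = ln(9) ≈ 2.197, RHS = ln(3) + ln(6) ≈ 2.89 → fails
(5, 3): LHS = ln(8) ≈ 2.079, RHS = ln(3) + ln(5) ≈ 2.708 → fails
(6, 5): LHS = ln(11) ≈ 2.398, RHS = ln(5) + ln(6) ≈ 3.401 → fails

1 of 5 pairs satisfies the claim.

Answer: (2, 2)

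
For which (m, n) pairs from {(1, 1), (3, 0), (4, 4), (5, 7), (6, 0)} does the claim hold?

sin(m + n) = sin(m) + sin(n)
Testing each pair:
(1, 1): LHS = sin(2) ≈ 0.9093, RHS = 2·sin(1) ≈ 1.683 → fails
(3, 0): LHS = sin(3) ≈ 0.1411, RHS = sin(3) ≈ 0.1411 → holds
(4, 4): LHS = sin(8) ≈ 0.9894, RHS = 2·sin(4) ≈ -1.514 → fails
(5, 7): LHS = sin(12) ≈ -0.5366, RHS = sin(5) + sin(7) ≈ -0.3019 → fails
(6, 0): LHS = sin(6) ≈ -0.2794, RHS = sin(6) ≈ -0.2794 → holds

2 of 5 pairs satisfy the claim.

Answer: (3, 0), (6, 0)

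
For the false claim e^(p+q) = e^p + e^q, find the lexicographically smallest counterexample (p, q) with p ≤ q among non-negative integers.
(p, q) = (0, 0)

Substituting (0, 0) into the claim:
LHS = e^(0+0) = 1
RHS = e^0 + e^0 = 2

Since LHS ≠ RHS, this pair disproves the claim, and no lexicographically smaller pair (p ≤ q, non-negative integers) does.

For instance (3, 6) is also a counterexample (LHS = e^9 ≈ 8103, RHS = e^3 + e^6 ≈ 423.5), but it's lexicographically larger.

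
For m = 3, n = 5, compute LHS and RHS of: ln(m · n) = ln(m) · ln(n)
LHS = ln(3 · 5) = ln(15) ≈ 2.708
RHS = ln(3) · ln(5) ≈ 1.768

LHS ≠ RHS (they differ by about 0.9399), so the equation does not hold here.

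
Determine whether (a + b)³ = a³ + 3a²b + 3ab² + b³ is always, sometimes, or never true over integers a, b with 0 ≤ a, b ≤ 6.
Always true

The identity holds for every pair in the range. For instance at (a, b) = (0, 4): both sides equal 64.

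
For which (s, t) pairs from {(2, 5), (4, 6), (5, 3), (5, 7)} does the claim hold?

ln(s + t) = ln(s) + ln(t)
None

Testing each pair:
(2, 5): LHS = ln(7) ≈ 1.946, RHS = ln(2) + ln(5) ≈ 2.303 → fails
(4, 6): LHS = ln(10) ≈ 2.303, RHS = ln(4) + ln(6) ≈ 3.178 → fails
(5, 3): LHS = ln(8) ≈ 2.079, RHS = ln(3) + ln(5) ≈ 2.708 → fails
(5, 7): LHS = ln(12) ≈ 2.485, RHS = ln(5) + ln(7) ≈ 3.555 → fails

No pair satisfies the claim.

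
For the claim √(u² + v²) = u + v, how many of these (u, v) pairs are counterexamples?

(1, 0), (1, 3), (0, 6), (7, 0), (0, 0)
Testing each pair:
(1, 0): LHS = 1, RHS = 1 → satisfies claim
(1, 3): LHS = √(10) ≈ 3.162, RHS = 4 → counterexample
(0, 6): LHS = 6, RHS = 6 → satisfies claim
(7, 0): LHS = 7, RHS = 7 → satisfies claim
(0, 0): LHS = 0, RHS = 0 → satisfies claim

That makes 1 counterexample.

Answer: 1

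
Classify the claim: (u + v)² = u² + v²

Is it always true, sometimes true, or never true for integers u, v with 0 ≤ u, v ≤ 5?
It holds at (u, v) = (0, 1) (both sides equal 1), but fails at (u, v) = (2, 1) (LHS = 9, RHS = 5).

Answer: Sometimes true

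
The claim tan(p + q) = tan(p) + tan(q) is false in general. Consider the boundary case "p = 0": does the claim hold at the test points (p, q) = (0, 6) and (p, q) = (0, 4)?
At (0, 6): LHS = tan(6) ≈ -0.291, RHS = tan(6) ≈ -0.291 → equal
At (0, 4): LHS = tan(4) ≈ 1.158, RHS = tan(4) ≈ 1.158 → equal

So the claim does hold at both of these boundary points, even though it is not an identity.

Answer: Yes, holds at both test points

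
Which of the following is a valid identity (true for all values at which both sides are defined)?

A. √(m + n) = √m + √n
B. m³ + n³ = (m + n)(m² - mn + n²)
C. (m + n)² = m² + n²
B

A: fails at (3, 4) — LHS = √(7) ≈ 2.646, RHS = √(3) + 2 ≈ 3.732.
B: holds — e.g. at (1, 4), both sides equal 65.
C: fails at (3, 5) — LHS = 64, RHS = 34.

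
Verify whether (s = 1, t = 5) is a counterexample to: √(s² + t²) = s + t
Yes

Substituting s = 1, t = 5:
LHS = √(1² + 5²) = √(26) ≈ 5.099
RHS = 1 + 5 = 6

Since LHS ≠ RHS, this pair disproves the claim.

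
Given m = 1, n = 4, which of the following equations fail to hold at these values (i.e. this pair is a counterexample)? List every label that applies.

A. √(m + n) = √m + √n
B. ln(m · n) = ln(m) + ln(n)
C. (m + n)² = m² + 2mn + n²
A

Evaluating each claim at the given values:
A. LHS = √(5) ≈ 2.236, RHS = 3 → fails here (LHS ≠ RHS)
B. LHS = ln(4) ≈ 1.386, RHS = ln(4) ≈ 1.386 → holds here (LHS = RHS)
C. LHS = 25, RHS = 25 → holds here (LHS = RHS)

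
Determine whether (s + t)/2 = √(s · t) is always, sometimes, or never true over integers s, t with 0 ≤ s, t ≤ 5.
It holds at (s, t) = (1, 1) (both sides equal 1), but fails at (s, t) = (4, 3) (LHS = 7/2, RHS = 2·√(3) ≈ 3.464).

Answer: Sometimes true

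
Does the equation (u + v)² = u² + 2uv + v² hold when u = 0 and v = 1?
Holds

Substituting u = 0, v = 1:

LHS = (0 + 1)² = 1
RHS = 0² + 2·0·1 + 1² = 1

LHS = RHS, so the equation holds at this point.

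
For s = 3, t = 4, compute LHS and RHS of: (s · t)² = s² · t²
LHS = (3 · 4)² = 144
RHS = 3² · 4² = 144

LHS = RHS: the two sides agree.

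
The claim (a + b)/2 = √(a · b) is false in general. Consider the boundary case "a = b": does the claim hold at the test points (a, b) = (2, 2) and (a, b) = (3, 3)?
At (2, 2): LHS = 2, RHS = 2 → equal
At (3, 3): LHS = 3, RHS = 3 → equal

So the claim does hold at both of these boundary points, even though it is not an identity.

Answer: Yes, holds at both test points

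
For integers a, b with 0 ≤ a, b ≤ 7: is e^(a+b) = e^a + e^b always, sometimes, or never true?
The claim fails for every pair in the range. For instance at (a, b) = (1, 0): LHS = e ≈ 2.718, RHS = 1 + e ≈ 3.718.

Answer: Never true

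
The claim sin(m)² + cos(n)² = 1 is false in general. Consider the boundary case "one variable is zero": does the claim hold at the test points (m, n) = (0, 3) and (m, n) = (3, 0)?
At (0, 3): LHS = cos(3)² ≈ 0.9801 ≠ RHS = 1
At (3, 0): LHS = sin(3)² + 1 ≈ 1.02 ≠ RHS = 1

Answer: No, fails at both test points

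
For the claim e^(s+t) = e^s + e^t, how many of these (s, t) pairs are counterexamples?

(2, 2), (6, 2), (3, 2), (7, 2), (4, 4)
5

Testing each pair:
(2, 2): LHS = e^4 ≈ 54.6, RHS = 2·e^2 ≈ 14.78 → counterexample
(6, 2): LHS = e^8 ≈ 2981, RHS = e^2 + e^6 ≈ 410.8 → counterexample
(3, 2): LHS = e^5 ≈ 148.4, RHS = e^2 + e^3 ≈ 27.47 → counterexample
(7, 2): LHS = e^9 ≈ 8103, RHS = e^2 + e^7 ≈ 1104 → counterexample
(4, 4): LHS = e^8 ≈ 2981, RHS = 2·e^4 ≈ 109.2 → counterexample

That makes 5 counterexamples.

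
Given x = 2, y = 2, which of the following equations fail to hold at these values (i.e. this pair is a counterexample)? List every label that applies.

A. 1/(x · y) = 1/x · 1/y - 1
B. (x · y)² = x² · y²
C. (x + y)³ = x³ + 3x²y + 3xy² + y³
A

Evaluating each claim at the given values:
A. LHS = 1/4, RHS = -3/4 → fails here (LHS ≠ RHS)
B. LHS = 16, RHS = 16 → holds here (LHS = RHS)
C. LHS = 64, RHS = 64 → holds here (LHS = RHS)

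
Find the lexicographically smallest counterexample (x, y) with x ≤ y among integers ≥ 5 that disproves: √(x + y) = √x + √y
(x, y) = (5, 5)

Substituting (5, 5) into the claim:
LHS = √(5 + 5) = √(10) ≈ 3.162
RHS = √5 + √5 = 2·√(5) ≈ 4.472

Since LHS ≠ RHS, this pair disproves the claim, and no lexicographically smaller pair (x ≤ y, integers ≥ 5) does.

For instance (8, 9) is also a counterexample (LHS = √(17) ≈ 4.123, RHS = 2·√(2) + 3 ≈ 5.828), but it's lexicographically larger.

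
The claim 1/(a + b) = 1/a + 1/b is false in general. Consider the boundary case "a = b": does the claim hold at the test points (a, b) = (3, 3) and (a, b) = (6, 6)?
At (3, 3): LHS = 1/6 ≠ RHS = 2/3
At (6, 6): LHS = 1/12 ≠ RHS = 1/3

Answer: No, fails at both test points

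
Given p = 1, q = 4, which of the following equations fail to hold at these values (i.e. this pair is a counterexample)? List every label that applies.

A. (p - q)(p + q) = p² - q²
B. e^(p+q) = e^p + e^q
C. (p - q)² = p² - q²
B, C

Evaluating each claim at the given values:
A. LHS = -15, RHS = -15 → holds here (LHS = RHS)
B. LHS = e^5 ≈ 148.4, RHS = e + e^4 ≈ 57.32 → fails here (LHS ≠ RHS)
C. LHS = 9, RHS = -15 → fails here (LHS ≠ RHS)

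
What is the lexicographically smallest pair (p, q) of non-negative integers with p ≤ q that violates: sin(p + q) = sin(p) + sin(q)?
At (0, 3): both sides equal sin(3) ≈ 0.1411, so it holds there.
At (0, 6): both sides equal sin(6) ≈ -0.2794, so it holds there.

Substituting (1, 1) into the claim:
LHS = sin(1 + 1) = sin(2) ≈ 0.9093
RHS = sin(1) + sin(1) = 2·sin(1) ≈ 1.683

Since LHS ≠ RHS, this pair disproves the claim, and no lexicographically smaller pair (p ≤ q, non-negative integers) does.

For instance (5, 7) is also a counterexample (LHS = sin(12) ≈ -0.5366, RHS = sin(5) + sin(7) ≈ -0.3019), but it's lexicographically larger.

Answer: (p, q) = (1, 1)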